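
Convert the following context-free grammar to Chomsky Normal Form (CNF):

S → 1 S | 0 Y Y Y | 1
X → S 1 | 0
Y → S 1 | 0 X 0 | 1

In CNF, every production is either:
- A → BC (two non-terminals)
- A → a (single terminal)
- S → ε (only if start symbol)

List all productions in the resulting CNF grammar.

T1 → 1; T0 → 0; S → 1; X → 0; Y → 1; S → T1 S; S → T0 X0; X0 → Y X1; X1 → Y Y; X → S T1; Y → S T1; Y → T0 X2; X2 → X T0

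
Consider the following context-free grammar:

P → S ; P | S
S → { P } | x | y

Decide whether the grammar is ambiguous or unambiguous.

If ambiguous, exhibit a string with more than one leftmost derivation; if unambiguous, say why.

Unambiguous - every string in the language has a unique leftmost derivation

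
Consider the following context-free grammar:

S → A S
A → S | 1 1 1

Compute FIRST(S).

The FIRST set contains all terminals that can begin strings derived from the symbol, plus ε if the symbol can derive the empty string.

We compute FIRST(S) using the standard algorithm.
FIRST(A) = {1}
FIRST(S) = {1}
Therefore, FIRST(S) = {1}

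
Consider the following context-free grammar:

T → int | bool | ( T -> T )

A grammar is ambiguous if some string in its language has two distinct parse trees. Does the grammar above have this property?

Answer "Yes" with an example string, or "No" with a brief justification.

No - the grammar is unambiguous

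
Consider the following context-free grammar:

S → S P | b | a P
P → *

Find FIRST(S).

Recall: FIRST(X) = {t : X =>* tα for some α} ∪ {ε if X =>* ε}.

We compute FIRST(S) using the standard algorithm.
FIRST(P) = {*}
FIRST(S) = {a, b}
Therefore, FIRST(S) = {a, b}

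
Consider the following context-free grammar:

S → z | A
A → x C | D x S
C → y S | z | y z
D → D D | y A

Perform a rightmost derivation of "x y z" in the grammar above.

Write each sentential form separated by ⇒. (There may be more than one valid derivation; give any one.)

S ⇒ A ⇒ x C ⇒ x y z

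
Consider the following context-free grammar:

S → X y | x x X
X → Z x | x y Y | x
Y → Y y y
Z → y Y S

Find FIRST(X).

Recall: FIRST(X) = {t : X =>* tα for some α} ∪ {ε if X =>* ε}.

We compute FIRST(X) using the standard algorithm.
FIRST(S) = {x, y}
FIRST(X) = {x, y}
FIRST(Y) = {}
FIRST(Z) = {y}
Therefore, FIRST(X) = {x, y}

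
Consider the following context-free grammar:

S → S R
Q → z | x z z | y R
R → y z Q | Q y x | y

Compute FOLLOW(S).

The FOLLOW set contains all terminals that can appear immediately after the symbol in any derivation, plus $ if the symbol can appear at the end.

We compute FOLLOW(S) using the standard algorithm.
FOLLOW(S) starts with {$}.
FIRST(Q) = {x, y, z}
FIRST(R) = {x, y, z}
FIRST(S) = {}
FOLLOW(Q) = {$, x, y, z}
FOLLOW(R) = {$, x, y, z}
FOLLOW(S) = {$, x, y, z}
Therefore, FOLLOW(S) = {$, x, y, z}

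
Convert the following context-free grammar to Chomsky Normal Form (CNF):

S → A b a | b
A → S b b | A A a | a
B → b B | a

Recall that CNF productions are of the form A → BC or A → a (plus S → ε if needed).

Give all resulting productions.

TB → b; TA → a; S → b; A → a; B → a; S → A X0; X0 → TB TA; A → S X1; X1 → TB TB; A → A X2; X2 → A TA; B → TB B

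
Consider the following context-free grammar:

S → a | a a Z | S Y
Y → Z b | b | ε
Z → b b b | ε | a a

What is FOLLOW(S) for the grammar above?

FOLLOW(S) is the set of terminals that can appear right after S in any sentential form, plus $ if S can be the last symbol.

We compute FOLLOW(S) using the standard algorithm.
FOLLOW(S) starts with {$}.
FIRST(S) = {a}
FIRST(Y) = {a, b, ε}
FIRST(Z) = {a, b, ε}
FOLLOW(S) = {$, a, b}
FOLLOW(Y) = {$, a, b}
FOLLOW(Z) = {$, a, b}
Therefore, FOLLOW(S) = {$, a, b}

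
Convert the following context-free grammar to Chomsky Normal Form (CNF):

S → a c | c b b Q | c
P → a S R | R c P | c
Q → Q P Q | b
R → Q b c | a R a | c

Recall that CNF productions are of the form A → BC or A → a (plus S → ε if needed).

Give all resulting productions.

TA → a; TC → c; TB → b; S → c; P → c; Q → b; R → c; S → TA TC; S → TC X0; X0 → TB X1; X1 → TB Q; P → TA X2; X2 → S R; P → R X3; X3 → TC P; Q → Q X4; X4 → P Q; R → Q X5; X5 → TB TC; R → TA X6; X6 → R TA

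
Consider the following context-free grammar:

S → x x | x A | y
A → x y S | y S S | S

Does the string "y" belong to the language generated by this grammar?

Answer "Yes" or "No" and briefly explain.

Yes - a valid derivation exists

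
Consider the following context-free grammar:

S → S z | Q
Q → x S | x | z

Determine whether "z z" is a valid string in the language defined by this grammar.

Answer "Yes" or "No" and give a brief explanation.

Yes - a valid derivation exists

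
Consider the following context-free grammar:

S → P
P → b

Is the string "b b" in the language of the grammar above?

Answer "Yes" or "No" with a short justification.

No - no valid derivation exists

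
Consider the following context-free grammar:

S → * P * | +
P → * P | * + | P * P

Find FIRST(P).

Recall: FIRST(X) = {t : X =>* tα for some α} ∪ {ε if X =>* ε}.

We compute FIRST(P) using the standard algorithm.
FIRST(P) = {*}
FIRST(S) = {*, +}
Therefore, FIRST(P) = {*}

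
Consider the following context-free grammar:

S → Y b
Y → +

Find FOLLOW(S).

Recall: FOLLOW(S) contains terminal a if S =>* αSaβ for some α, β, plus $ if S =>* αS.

We compute FOLLOW(S) using the standard algorithm.
FOLLOW(S) starts with {$}.
FIRST(S) = {+}
FIRST(Y) = {+}
FOLLOW(S) = {$}
FOLLOW(Y) = {b}
Therefore, FOLLOW(S) = {$}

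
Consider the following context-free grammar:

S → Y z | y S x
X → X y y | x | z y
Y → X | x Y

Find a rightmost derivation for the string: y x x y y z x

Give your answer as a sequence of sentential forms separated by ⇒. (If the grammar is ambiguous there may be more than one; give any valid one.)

S ⇒ y S x ⇒ y Y z x ⇒ y x Y z x ⇒ y x X z x ⇒ y x X y y z x ⇒ y x x y y z x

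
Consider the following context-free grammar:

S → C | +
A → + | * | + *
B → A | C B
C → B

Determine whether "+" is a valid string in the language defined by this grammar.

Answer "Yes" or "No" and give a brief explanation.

Yes - a valid derivation exists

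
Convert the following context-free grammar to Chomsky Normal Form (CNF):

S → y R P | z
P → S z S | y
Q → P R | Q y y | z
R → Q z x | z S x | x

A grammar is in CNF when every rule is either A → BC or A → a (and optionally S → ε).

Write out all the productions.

TY → y; S → z; TZ → z; P → y; Q → z; TX → x; R → x; S → TY X0; X0 → R P; P → S X1; X1 → TZ S; Q → P R; Q → Q X2; X2 → TY TY; R → Q X3; X3 → TZ TX; R → TZ X4; X4 → S TX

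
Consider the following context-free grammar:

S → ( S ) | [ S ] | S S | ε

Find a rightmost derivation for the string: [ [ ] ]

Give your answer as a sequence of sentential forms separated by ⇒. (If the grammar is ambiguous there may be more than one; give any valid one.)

S ⇒ [ S ] ⇒ [ [ S ] ] ⇒ [ [ ] ]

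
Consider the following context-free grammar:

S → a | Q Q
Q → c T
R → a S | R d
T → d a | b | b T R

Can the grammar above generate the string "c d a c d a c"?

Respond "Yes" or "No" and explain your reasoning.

No - no valid derivation exists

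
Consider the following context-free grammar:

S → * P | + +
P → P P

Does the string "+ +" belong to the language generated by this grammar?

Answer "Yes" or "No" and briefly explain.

Yes - a valid derivation exists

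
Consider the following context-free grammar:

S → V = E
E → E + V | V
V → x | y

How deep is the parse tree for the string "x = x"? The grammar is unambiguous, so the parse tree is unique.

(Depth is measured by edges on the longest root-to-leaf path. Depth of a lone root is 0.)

3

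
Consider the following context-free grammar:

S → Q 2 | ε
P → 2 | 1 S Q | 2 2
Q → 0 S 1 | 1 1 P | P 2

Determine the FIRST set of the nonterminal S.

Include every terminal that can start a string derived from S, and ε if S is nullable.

We compute FIRST(S) using the standard algorithm.
FIRST(P) = {1, 2}
FIRST(Q) = {0, 1, 2}
FIRST(S) = {0, 1, 2, ε}
Therefore, FIRST(S) = {0, 1, 2, ε}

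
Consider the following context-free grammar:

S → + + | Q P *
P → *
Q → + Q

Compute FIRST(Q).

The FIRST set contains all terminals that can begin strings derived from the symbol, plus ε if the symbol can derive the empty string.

We compute FIRST(Q) using the standard algorithm.
FIRST(P) = {*}
FIRST(Q) = {+}
FIRST(S) = {+}
Therefore, FIRST(Q) = {+}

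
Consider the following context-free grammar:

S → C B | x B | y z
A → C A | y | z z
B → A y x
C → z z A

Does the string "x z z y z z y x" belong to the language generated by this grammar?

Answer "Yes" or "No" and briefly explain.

Yes - a valid derivation exists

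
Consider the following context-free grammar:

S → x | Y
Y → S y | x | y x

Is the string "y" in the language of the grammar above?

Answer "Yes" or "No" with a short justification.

No - no valid derivation exists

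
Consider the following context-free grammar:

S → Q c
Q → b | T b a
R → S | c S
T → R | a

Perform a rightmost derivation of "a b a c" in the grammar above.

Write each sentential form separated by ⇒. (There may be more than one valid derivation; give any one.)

S ⇒ Q c ⇒ T b a c ⇒ a b a c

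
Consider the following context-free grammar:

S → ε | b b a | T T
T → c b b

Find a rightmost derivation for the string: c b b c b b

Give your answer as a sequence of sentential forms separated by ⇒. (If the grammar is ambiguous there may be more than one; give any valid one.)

S ⇒ T T ⇒ T c b b ⇒ c b b c b b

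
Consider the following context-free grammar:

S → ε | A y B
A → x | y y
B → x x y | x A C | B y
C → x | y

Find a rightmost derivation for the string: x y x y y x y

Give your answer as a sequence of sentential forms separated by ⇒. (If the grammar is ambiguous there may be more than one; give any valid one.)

S ⇒ A y B ⇒ A y B y ⇒ A y x A C y ⇒ A y x A x y ⇒ A y x y y x y ⇒ x y x y y x y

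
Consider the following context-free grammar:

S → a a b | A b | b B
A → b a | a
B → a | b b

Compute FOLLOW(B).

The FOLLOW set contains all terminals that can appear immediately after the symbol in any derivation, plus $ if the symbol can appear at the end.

We compute FOLLOW(B) using the standard algorithm.
FOLLOW(S) starts with {$}.
FIRST(A) = {a, b}
FIRST(B) = {a, b}
FIRST(S) = {a, b}
FOLLOW(A) = {b}
FOLLOW(B) = {$}
FOLLOW(S) = {$}
Therefore, FOLLOW(B) = {$}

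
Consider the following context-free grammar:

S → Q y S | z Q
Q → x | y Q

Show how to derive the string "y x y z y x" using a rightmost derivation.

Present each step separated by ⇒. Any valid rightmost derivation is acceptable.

S ⇒ Q y S ⇒ Q y z Q ⇒ Q y z y Q ⇒ Q y z y x ⇒ y Q y z y x ⇒ y x y z y x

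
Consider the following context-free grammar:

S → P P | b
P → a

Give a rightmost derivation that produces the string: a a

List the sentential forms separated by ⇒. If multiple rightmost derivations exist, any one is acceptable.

S ⇒ P P ⇒ P a ⇒ a a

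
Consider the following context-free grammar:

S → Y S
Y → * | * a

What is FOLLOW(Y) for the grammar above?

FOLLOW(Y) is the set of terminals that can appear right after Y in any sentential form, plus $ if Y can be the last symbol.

We compute FOLLOW(Y) using the standard algorithm.
FOLLOW(S) starts with {$}.
FIRST(S) = {*}
FIRST(Y) = {*}
FOLLOW(S) = {$}
FOLLOW(Y) = {*}
Therefore, FOLLOW(Y) = {*}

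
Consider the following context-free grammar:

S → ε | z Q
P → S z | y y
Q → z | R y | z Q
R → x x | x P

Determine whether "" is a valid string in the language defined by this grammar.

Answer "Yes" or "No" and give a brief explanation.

Yes - a valid derivation exists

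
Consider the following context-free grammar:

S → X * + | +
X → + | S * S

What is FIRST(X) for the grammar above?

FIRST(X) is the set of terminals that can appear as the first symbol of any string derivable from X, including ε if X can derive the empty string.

We compute FIRST(X) using the standard algorithm.
FIRST(S) = {+}
FIRST(X) = {+}
Therefore, FIRST(X) = {+}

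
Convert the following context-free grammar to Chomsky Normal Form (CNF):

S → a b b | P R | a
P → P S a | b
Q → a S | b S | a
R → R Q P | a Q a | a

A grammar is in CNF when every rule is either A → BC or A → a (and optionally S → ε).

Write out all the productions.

TA → a; TB → b; S → a; P → b; Q → a; R → a; S → TA X0; X0 → TB TB; S → P R; P → P X1; X1 → S TA; Q → TA S; Q → TB S; R → R X2; X2 → Q P; R → TA X3; X3 → Q TA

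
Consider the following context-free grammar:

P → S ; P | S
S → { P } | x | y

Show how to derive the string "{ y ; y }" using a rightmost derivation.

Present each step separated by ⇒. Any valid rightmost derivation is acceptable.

P ⇒ S ⇒ { P } ⇒ { S ; P } ⇒ { S ; S } ⇒ { S ; y } ⇒ { y ; y }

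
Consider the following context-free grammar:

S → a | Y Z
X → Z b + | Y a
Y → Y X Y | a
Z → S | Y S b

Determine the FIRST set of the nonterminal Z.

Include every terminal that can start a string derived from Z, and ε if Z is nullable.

We compute FIRST(Z) using the standard algorithm.
FIRST(S) = {a}
FIRST(X) = {a}
FIRST(Y) = {a}
FIRST(Z) = {a}
Therefore, FIRST(Z) = {a}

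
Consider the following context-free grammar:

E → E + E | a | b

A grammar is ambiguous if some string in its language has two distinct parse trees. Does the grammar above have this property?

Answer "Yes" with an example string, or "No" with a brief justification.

Yes - the string 'b + b + a + b' has two distinct parse trees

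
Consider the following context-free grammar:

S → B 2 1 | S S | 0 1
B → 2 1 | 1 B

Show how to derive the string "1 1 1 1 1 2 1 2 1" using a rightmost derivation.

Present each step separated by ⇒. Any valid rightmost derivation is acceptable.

S ⇒ B 2 1 ⇒ 1 B 2 1 ⇒ 1 1 B 2 1 ⇒ 1 1 1 B 2 1 ⇒ 1 1 1 1 B 2 1 ⇒ 1 1 1 1 1 B 2 1 ⇒ 1 1 1 1 1 2 1 2 1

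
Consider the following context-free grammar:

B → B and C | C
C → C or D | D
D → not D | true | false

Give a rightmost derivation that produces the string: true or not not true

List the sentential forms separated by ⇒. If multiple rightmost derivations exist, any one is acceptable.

B ⇒ C ⇒ C or D ⇒ C or not D ⇒ C or not not D ⇒ C or not not true ⇒ D or not not true ⇒ true or not not true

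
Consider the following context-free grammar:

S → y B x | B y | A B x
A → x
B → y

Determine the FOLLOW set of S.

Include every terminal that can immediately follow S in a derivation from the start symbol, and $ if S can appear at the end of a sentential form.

We compute FOLLOW(S) using the standard algorithm.
FOLLOW(S) starts with {$}.
FIRST(A) = {x}
FIRST(B) = {y}
FIRST(S) = {x, y}
FOLLOW(A) = {y}
FOLLOW(B) = {x, y}
FOLLOW(S) = {$}
Therefore, FOLLOW(S) = {$}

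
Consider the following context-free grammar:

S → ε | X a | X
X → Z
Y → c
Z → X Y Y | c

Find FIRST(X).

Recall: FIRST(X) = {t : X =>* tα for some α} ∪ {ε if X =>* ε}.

We compute FIRST(X) using the standard algorithm.
FIRST(S) = {c, ε}
FIRST(X) = {c}
FIRST(Y) = {c}
FIRST(Z) = {c}
Therefore, FIRST(X) = {c}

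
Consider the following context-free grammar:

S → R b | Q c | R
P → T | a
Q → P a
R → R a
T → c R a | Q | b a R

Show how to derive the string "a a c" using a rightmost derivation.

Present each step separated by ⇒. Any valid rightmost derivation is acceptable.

S ⇒ Q c ⇒ P a c ⇒ a a c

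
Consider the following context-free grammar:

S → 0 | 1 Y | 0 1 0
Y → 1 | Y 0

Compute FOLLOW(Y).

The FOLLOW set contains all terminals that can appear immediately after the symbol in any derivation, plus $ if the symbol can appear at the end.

We compute FOLLOW(Y) using the standard algorithm.
FOLLOW(S) starts with {$}.
FIRST(S) = {0, 1}
FIRST(Y) = {1}
FOLLOW(S) = {$}
FOLLOW(Y) = {$, 0}
Therefore, FOLLOW(Y) = {$, 0}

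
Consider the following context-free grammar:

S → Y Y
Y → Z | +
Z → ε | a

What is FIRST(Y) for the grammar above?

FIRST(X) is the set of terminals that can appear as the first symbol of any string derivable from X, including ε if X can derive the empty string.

We compute FIRST(Y) using the standard algorithm.
FIRST(S) = {+, a, ε}
FIRST(Y) = {+, a, ε}
FIRST(Z) = {a, ε}
Therefore, FIRST(Y) = {+, a, ε}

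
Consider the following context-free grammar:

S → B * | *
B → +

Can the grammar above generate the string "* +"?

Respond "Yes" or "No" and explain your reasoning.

No - no valid derivation exists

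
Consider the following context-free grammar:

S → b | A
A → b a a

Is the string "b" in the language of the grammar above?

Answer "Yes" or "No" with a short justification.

Yes - a valid derivation exists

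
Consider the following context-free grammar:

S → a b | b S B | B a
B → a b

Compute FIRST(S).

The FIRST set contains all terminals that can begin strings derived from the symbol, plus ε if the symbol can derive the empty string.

We compute FIRST(S) using the standard algorithm.
FIRST(B) = {a}
FIRST(S) = {a, b}
Therefore, FIRST(S) = {a, b}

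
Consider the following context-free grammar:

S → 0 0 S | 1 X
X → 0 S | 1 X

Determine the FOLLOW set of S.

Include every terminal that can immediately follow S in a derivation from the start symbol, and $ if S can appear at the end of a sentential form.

We compute FOLLOW(S) using the standard algorithm.
FOLLOW(S) starts with {$}.
FIRST(S) = {0, 1}
FIRST(X) = {0, 1}
FOLLOW(S) = {$}
FOLLOW(X) = {$}
Therefore, FOLLOW(S) = {$}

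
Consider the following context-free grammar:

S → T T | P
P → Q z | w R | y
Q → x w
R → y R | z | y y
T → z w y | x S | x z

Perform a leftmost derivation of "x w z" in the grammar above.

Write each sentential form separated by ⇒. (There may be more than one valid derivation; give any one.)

S ⇒ P ⇒ Q z ⇒ x w z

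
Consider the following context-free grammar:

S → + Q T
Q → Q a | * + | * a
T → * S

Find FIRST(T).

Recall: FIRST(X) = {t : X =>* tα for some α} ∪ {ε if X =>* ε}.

We compute FIRST(T) using the standard algorithm.
FIRST(Q) = {*}
FIRST(S) = {+}
FIRST(T) = {*}
Therefore, FIRST(T) = {*}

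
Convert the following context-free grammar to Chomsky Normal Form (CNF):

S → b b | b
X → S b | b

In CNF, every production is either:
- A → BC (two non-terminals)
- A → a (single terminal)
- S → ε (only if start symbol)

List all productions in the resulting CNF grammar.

TB → b; S → b; X → b; S → TB TB; X → S TB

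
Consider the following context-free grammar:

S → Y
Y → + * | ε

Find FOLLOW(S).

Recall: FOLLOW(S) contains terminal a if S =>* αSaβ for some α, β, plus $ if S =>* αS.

We compute FOLLOW(S) using the standard algorithm.
FOLLOW(S) starts with {$}.
FIRST(S) = {+, ε}
FIRST(Y) = {+, ε}
FOLLOW(S) = {$}
FOLLOW(Y) = {$}
Therefore, FOLLOW(S) = {$}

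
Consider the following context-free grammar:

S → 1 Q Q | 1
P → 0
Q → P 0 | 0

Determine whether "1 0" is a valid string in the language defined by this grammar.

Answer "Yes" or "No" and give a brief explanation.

No - no valid derivation exists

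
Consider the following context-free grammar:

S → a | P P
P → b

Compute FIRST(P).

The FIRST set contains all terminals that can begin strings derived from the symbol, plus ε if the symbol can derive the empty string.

We compute FIRST(P) using the standard algorithm.
FIRST(P) = {b}
FIRST(S) = {a, b}
Therefore, FIRST(P) = {b}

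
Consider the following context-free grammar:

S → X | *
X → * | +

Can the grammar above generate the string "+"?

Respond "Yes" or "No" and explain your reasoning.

Yes - a valid derivation exists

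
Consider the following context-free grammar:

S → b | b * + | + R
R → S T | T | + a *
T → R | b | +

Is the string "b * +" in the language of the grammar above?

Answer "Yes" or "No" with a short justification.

Yes - a valid derivation exists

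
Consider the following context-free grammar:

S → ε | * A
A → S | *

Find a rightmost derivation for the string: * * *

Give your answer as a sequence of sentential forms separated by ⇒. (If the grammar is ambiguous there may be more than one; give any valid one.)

S ⇒ * A ⇒ * S ⇒ * * A ⇒ * * *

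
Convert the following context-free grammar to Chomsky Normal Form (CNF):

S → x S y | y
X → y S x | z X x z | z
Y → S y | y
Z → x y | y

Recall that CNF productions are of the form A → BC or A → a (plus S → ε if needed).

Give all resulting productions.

TX → x; TY → y; S → y; TZ → z; X → z; Y → y; Z → y; S → TX X0; X0 → S TY; X → TY X1; X1 → S TX; X → TZ X2; X2 → X X3; X3 → TX TZ; Y → S TY; Z → TX TY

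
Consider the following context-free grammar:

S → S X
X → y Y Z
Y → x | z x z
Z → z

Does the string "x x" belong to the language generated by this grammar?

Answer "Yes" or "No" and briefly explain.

No - no valid derivation exists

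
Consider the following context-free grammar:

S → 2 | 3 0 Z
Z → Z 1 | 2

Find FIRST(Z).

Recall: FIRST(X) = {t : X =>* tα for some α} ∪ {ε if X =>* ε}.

We compute FIRST(Z) using the standard algorithm.
FIRST(S) = {2, 3}
FIRST(Z) = {2}
Therefore, FIRST(Z) = {2}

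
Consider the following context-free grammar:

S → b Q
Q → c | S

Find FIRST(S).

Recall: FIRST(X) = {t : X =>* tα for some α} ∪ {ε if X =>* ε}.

We compute FIRST(S) using the standard algorithm.
FIRST(Q) = {b, c}
FIRST(S) = {b}
Therefore, FIRST(S) = {b}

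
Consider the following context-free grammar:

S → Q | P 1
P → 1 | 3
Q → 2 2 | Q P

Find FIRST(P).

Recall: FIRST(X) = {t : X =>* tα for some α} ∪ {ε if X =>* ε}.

We compute FIRST(P) using the standard algorithm.
FIRST(P) = {1, 3}
FIRST(Q) = {2}
FIRST(S) = {1, 2, 3}
Therefore, FIRST(P) = {1, 3}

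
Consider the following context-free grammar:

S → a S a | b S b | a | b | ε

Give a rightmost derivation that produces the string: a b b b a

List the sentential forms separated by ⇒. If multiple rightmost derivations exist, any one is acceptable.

S ⇒ a S a ⇒ a b S b a ⇒ a b b b a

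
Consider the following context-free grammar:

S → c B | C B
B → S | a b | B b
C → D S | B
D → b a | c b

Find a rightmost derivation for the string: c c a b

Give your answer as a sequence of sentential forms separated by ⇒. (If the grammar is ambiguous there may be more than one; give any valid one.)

S ⇒ c B ⇒ c S ⇒ c c B ⇒ c c a b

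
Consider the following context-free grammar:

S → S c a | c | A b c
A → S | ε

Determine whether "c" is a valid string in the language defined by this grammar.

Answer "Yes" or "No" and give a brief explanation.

Yes - a valid derivation exists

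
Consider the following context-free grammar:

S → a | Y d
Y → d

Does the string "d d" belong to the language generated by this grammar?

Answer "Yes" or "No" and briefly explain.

Yes - a valid derivation exists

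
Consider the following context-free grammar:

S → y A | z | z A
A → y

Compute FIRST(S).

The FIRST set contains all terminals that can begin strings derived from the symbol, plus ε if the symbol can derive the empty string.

We compute FIRST(S) using the standard algorithm.
FIRST(A) = {y}
FIRST(S) = {y, z}
Therefore, FIRST(S) = {y, z}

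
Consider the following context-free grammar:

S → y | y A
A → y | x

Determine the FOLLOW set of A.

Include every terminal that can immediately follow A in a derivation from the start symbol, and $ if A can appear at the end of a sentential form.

We compute FOLLOW(A) using the standard algorithm.
FOLLOW(S) starts with {$}.
FIRST(A) = {x, y}
FIRST(S) = {y}
FOLLOW(A) = {$}
FOLLOW(S) = {$}
Therefore, FOLLOW(A) = {$}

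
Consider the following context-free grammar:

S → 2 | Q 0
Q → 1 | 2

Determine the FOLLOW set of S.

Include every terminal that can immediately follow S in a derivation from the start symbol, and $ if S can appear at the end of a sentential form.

We compute FOLLOW(S) using the standard algorithm.
FOLLOW(S) starts with {$}.
FIRST(Q) = {1, 2}
FIRST(S) = {1, 2}
FOLLOW(Q) = {0}
FOLLOW(S) = {$}
Therefore, FOLLOW(S) = {$}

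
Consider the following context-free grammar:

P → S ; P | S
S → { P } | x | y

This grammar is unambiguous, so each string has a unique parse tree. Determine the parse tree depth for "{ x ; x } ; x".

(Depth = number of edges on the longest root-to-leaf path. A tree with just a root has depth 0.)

5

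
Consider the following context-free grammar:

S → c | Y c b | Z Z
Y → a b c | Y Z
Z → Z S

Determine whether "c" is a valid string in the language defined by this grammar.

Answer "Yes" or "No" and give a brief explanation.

Yes - a valid derivation exists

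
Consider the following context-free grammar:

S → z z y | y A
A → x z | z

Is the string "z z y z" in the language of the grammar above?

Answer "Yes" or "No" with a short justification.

No - no valid derivation exists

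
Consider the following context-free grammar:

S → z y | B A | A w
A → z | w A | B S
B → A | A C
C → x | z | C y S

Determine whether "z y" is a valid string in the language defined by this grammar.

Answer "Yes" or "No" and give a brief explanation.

Yes - a valid derivation exists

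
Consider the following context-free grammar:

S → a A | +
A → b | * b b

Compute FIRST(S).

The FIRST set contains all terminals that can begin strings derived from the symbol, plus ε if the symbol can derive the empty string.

We compute FIRST(S) using the standard algorithm.
FIRST(A) = {*, b}
FIRST(S) = {+, a}
Therefore, FIRST(S) = {+, a}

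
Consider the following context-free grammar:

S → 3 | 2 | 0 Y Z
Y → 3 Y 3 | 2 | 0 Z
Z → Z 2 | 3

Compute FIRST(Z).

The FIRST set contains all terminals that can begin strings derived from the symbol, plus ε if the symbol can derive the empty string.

We compute FIRST(Z) using the standard algorithm.
FIRST(S) = {0, 2, 3}
FIRST(Y) = {0, 2, 3}
FIRST(Z) = {3}
Therefore, FIRST(Z) = {3}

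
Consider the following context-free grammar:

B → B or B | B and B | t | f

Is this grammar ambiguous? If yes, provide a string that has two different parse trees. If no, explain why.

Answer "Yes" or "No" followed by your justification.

Yes - the string 'f and t or f or f or f or f' has two distinct leftmost derivations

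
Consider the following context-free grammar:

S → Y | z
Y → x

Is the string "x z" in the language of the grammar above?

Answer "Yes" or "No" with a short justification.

No - no valid derivation exists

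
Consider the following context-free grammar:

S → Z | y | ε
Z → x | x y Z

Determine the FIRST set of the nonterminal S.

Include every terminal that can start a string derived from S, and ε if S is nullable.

We compute FIRST(S) using the standard algorithm.
FIRST(S) = {x, y, ε}
FIRST(Z) = {x}
Therefore, FIRST(S) = {x, y, ε}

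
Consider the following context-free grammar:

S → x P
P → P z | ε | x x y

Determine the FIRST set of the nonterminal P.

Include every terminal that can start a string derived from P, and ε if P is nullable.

We compute FIRST(P) using the standard algorithm.
FIRST(P) = {x, z, ε}
FIRST(S) = {x}
Therefore, FIRST(P) = {x, z, ε}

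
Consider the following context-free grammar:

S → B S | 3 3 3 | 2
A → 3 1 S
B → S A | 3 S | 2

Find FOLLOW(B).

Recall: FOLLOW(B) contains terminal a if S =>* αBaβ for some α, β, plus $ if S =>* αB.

We compute FOLLOW(B) using the standard algorithm.
FOLLOW(S) starts with {$}.
FIRST(A) = {3}
FIRST(B) = {2, 3}
FIRST(S) = {2, 3}
FOLLOW(A) = {2, 3}
FOLLOW(B) = {2, 3}
FOLLOW(S) = {$, 2, 3}
Therefore, FOLLOW(B) = {2, 3}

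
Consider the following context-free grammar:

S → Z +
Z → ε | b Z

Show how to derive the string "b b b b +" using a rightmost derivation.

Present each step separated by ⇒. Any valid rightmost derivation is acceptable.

S ⇒ Z + ⇒ b Z + ⇒ b b Z + ⇒ b b b Z + ⇒ b b b b Z + ⇒ b b b b +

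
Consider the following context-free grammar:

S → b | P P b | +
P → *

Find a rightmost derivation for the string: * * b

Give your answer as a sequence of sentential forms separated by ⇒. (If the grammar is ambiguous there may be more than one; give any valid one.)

S ⇒ P P b ⇒ P * b ⇒ * * b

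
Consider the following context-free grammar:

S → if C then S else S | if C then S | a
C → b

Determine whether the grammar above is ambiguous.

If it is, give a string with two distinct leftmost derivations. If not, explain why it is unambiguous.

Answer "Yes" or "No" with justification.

Yes - the string 'if b then a else if b then if b then a else a' has two distinct leftmost derivations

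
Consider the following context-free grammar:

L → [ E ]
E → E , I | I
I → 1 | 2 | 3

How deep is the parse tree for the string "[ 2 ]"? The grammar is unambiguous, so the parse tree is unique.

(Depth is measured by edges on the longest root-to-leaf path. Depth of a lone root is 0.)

3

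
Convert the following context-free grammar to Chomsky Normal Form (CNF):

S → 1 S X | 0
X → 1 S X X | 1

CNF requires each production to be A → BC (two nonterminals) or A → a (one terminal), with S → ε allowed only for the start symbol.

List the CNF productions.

T1 → 1; S → 0; X → 1; S → T1 X0; X0 → S X; X → T1 X1; X1 → S X2; X2 → X X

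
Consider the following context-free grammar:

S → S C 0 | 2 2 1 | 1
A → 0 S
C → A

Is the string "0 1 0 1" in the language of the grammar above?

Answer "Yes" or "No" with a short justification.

No - no valid derivation exists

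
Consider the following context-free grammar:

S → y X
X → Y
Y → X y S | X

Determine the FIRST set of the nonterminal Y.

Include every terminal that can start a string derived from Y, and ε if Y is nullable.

We compute FIRST(Y) using the standard algorithm.
FIRST(S) = {y}
FIRST(X) = {}
FIRST(Y) = {}
Therefore, FIRST(Y) = {}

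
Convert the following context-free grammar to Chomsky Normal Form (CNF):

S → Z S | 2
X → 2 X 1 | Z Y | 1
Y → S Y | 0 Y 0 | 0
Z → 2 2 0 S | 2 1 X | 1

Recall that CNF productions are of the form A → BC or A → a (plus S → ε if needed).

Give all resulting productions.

S → 2; T2 → 2; T1 → 1; X → 1; T0 → 0; Y → 0; Z → 1; S → Z S; X → T2 X0; X0 → X T1; X → Z Y; Y → S Y; Y → T0 X1; X1 → Y T0; Z → T2 X2; X2 → T2 X3; X3 → T0 S; Z → T2 X4; X4 → T1 X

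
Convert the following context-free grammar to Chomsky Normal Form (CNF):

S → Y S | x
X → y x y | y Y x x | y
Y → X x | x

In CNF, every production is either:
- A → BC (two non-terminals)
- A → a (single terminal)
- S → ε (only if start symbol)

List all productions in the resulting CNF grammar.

S → x; TY → y; TX → x; X → y; Y → x; S → Y S; X → TY X0; X0 → TX TY; X → TY X1; X1 → Y X2; X2 → TX TX; Y → X TX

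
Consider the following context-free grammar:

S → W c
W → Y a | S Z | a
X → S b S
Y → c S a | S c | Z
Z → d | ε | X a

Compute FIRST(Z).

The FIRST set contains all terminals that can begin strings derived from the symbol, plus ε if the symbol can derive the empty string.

We compute FIRST(Z) using the standard algorithm.
FIRST(S) = {a, c, d}
FIRST(W) = {a, c, d}
FIRST(X) = {a, c, d}
FIRST(Y) = {a, c, d, ε}
FIRST(Z) = {a, c, d, ε}
Therefore, FIRST(Z) = {a, c, d, ε}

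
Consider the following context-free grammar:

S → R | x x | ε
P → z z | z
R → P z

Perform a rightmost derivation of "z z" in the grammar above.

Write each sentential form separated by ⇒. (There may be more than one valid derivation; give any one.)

S ⇒ R ⇒ P z ⇒ z z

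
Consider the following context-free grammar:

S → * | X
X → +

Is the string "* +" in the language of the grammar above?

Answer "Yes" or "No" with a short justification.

No - no valid derivation exists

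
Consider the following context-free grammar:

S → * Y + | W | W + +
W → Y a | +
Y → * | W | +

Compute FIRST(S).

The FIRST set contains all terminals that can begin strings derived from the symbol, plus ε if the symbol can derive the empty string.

We compute FIRST(S) using the standard algorithm.
FIRST(S) = {*, +}
FIRST(W) = {*, +}
FIRST(Y) = {*, +}
Therefore, FIRST(S) = {*, +}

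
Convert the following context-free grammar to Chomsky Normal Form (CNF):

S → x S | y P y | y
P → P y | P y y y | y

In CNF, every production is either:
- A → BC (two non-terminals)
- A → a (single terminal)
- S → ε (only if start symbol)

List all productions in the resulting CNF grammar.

TX → x; TY → y; S → y; P → y; S → TX S; S → TY X0; X0 → P TY; P → P TY; P → P X1; X1 → TY X2; X2 → TY TY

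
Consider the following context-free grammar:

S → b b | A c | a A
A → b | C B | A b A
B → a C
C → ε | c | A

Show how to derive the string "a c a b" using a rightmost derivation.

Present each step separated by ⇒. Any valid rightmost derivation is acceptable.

S ⇒ a A ⇒ a C B ⇒ a C a C ⇒ a C a A ⇒ a C a b ⇒ a c a b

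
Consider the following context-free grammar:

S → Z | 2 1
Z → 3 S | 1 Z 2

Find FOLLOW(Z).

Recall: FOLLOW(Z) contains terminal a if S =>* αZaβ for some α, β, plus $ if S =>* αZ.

We compute FOLLOW(Z) using the standard algorithm.
FOLLOW(S) starts with {$}.
FIRST(S) = {1, 2, 3}
FIRST(Z) = {1, 3}
FOLLOW(S) = {$, 2}
FOLLOW(Z) = {$, 2}
Therefore, FOLLOW(Z) = {$, 2}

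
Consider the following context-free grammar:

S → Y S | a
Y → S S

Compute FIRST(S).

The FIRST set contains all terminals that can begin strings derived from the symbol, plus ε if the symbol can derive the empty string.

We compute FIRST(S) using the standard algorithm.
FIRST(S) = {a}
FIRST(Y) = {a}
Therefore, FIRST(S) = {a}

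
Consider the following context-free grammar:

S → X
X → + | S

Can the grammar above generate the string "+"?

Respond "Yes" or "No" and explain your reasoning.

Yes - a valid derivation exists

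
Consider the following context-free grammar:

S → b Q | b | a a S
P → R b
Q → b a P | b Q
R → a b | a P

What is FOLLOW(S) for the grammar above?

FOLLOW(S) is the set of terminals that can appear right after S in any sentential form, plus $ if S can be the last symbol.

We compute FOLLOW(S) using the standard algorithm.
FOLLOW(S) starts with {$}.
FIRST(P) = {a}
FIRST(Q) = {b}
FIRST(R) = {a}
FIRST(S) = {a, b}
FOLLOW(P) = {$, b}
FOLLOW(Q) = {$}
FOLLOW(R) = {b}
FOLLOW(S) = {$}
Therefore, FOLLOW(S) = {$}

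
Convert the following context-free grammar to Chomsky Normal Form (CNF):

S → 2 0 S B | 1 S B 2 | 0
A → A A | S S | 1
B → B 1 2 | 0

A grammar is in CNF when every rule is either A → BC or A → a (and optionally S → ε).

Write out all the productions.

T2 → 2; T0 → 0; T1 → 1; S → 0; A → 1; B → 0; S → T2 X0; X0 → T0 X1; X1 → S B; S → T1 X2; X2 → S X3; X3 → B T2; A → A A; A → S S; B → B X4; X4 → T1 T2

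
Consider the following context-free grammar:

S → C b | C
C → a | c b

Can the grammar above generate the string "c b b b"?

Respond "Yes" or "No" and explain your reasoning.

No - no valid derivation exists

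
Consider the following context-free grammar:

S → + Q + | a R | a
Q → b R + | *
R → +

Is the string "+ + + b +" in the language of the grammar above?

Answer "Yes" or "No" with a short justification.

No - no valid derivation exists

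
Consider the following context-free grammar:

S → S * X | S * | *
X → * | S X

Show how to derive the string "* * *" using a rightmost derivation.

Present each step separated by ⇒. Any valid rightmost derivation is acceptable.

S ⇒ S * X ⇒ S * * ⇒ * * *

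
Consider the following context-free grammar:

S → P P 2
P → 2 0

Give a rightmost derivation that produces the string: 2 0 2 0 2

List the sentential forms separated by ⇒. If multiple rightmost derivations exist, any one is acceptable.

S ⇒ P P 2 ⇒ P 2 0 2 ⇒ 2 0 2 0 2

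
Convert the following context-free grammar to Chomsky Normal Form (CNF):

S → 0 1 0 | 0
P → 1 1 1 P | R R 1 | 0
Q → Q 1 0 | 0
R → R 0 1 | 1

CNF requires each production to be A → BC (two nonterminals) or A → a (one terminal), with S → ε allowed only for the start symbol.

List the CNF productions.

T0 → 0; T1 → 1; S → 0; P → 0; Q → 0; R → 1; S → T0 X0; X0 → T1 T0; P → T1 X1; X1 → T1 X2; X2 → T1 P; P → R X3; X3 → R T1; Q → Q X4; X4 → T1 T0; R → R X5; X5 → T0 T1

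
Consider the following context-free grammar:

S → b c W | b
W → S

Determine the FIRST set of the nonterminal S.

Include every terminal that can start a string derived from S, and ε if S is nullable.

We compute FIRST(S) using the standard algorithm.
FIRST(S) = {b}
FIRST(W) = {b}
Therefore, FIRST(S) = {b}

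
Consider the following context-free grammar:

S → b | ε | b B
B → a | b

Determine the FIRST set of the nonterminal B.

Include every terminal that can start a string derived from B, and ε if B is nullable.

We compute FIRST(B) using the standard algorithm.
FIRST(B) = {a, b}
FIRST(S) = {b, ε}
Therefore, FIRST(B) = {a, b}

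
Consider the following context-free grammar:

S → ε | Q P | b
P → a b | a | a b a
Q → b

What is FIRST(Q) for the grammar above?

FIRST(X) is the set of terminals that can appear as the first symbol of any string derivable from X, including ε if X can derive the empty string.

We compute FIRST(Q) using the standard algorithm.
FIRST(P) = {a}
FIRST(Q) = {b}
FIRST(S) = {b, ε}
Therefore, FIRST(Q) = {b}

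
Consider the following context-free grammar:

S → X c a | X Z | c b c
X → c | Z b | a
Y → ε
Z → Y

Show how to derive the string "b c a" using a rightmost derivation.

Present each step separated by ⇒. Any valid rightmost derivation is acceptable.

S ⇒ X c a ⇒ Z b c a ⇒ Y b c a ⇒ b c a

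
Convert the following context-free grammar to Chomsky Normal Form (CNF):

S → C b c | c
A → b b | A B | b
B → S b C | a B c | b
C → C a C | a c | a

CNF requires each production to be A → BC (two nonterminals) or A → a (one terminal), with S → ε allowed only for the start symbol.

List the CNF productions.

TB → b; TC → c; S → c; A → b; TA → a; B → b; C → a; S → C X0; X0 → TB TC; A → TB TB; A → A B; B → S X1; X1 → TB C; B → TA X2; X2 → B TC; C → C X3; X3 → TA C; C → TA TC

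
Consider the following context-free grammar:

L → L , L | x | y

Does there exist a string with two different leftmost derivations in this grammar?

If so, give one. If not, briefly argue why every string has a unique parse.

Yes - the string 'y , y , y , x , x' has two distinct leftmost derivations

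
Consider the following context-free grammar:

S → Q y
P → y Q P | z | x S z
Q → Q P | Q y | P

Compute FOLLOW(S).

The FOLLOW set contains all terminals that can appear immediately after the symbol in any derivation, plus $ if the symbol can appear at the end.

We compute FOLLOW(S) using the standard algorithm.
FOLLOW(S) starts with {$}.
FIRST(P) = {x, y, z}
FIRST(Q) = {x, y, z}
FIRST(S) = {x, y, z}
FOLLOW(P) = {x, y, z}
FOLLOW(Q) = {x, y, z}
FOLLOW(S) = {$, z}
Therefore, FOLLOW(S) = {$, z}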